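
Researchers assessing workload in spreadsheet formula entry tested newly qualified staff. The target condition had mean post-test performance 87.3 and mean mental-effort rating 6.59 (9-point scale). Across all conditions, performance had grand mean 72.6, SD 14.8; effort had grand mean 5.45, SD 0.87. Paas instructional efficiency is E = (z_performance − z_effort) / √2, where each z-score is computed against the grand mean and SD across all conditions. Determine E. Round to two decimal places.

-0.22

z_performance = (87.3 − 72.6) / 14.8 = 14.7000 / 14.8 = 0.9932.
z_effort = (6.59 − 5.45) / 0.87 = 1.1400 / 0.87 = 1.3103.
z_P − z_E = 0.9932 − 1.3103 = -0.3171.
E = -0.3171 / √2 = -0.3171 / 1.41421 = -0.2242 ≈ -0.22.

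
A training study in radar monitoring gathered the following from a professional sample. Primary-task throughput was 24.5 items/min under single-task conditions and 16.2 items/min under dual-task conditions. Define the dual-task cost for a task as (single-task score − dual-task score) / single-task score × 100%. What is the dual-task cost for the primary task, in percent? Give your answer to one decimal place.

33.9

Cost = (24.5 − 16.2) / 24.5 × 100%
     = 8.3000 / 24.5 × 100% = 33.8776%.
≈ 33.9%.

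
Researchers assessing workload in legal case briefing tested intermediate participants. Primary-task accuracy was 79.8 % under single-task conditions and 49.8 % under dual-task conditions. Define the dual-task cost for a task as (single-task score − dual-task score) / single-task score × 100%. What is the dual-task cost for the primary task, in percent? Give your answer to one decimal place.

Cost = (79.8 − 49.8) / 79.8 × 100%
     = 30.0000 / 79.8 × 100% = 37.5940%.
≈ 37.6%.

37.6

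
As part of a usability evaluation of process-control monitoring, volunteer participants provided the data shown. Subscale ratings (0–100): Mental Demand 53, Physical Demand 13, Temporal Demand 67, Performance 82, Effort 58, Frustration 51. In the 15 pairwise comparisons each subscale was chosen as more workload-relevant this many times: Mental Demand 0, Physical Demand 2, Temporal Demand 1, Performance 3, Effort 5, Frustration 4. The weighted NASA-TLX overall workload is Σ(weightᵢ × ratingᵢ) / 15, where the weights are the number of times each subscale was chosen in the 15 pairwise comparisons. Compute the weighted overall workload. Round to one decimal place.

The tallies are the weights (they sum to 15).
Weighted sum = 0·53 + 2·13 + 1·67 + 3·82 + 5·58 + 4·51
            = 0 + 26 + 67 + 246 + 290 + 204 = 833.
Overall workload = 833 / 15 = 55.5333 ≈ 55.5.

55.5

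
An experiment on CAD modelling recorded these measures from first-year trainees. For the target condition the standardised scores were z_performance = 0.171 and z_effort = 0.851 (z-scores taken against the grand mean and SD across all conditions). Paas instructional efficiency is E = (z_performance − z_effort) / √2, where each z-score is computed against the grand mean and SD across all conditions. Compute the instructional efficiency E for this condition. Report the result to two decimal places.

z_P − z_E = 0.171 − 0.851 = -0.6800.
E = -0.6800 / √2 = -0.6800 / 1.41421 = -0.4808 ≈ -0.48.

-0.48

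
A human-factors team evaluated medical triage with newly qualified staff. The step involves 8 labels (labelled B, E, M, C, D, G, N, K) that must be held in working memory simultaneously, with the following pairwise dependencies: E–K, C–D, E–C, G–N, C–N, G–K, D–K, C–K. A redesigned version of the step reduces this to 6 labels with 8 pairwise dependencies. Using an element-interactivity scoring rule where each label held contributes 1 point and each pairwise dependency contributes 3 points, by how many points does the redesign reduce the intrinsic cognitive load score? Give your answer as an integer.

Original: 8 × 1 + 8 × 3 = 8 + 24 = 32.
Redesigned: 6 × 1 + 8 × 3 = 6 + 24 = 30.
Reduction = 32 − 30 = 2.

2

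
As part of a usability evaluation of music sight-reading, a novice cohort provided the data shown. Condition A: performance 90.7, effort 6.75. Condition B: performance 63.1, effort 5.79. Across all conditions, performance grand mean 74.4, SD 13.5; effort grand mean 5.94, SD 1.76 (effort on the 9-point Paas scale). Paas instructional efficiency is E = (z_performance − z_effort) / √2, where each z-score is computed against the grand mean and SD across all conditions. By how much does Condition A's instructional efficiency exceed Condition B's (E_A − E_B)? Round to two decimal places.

1.06

Condition A: z_P = (90.7 − 74.4)/13.5 = 1.2074; z_E = (6.75 − 5.94)/1.76 = 0.4602; E_A = (1.2074 − 0.4602)/√2 = 0.5284.
Condition B: z_P = (63.1 − 74.4)/13.5 = -0.8370; z_E = (5.79 − 5.94)/1.76 = -0.0852; E_B = (-0.8370 − (-0.0852))/√2 = -0.5316.
E_A − E_B = 0.5284 − (-0.5316) = 1.0600 ≈ 1.06.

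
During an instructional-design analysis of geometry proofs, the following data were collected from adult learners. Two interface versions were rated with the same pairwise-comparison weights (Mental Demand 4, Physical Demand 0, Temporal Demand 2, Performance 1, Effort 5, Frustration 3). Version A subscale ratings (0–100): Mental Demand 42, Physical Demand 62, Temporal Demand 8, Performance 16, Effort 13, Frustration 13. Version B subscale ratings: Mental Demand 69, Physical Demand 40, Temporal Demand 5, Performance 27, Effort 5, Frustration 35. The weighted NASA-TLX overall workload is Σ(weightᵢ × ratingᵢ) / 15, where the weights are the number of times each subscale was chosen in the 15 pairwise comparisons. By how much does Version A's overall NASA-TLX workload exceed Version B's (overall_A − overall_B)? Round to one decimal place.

Version A weighted sum = 4·42 + 0·62 + 2·8 + 1·16 + 5·13 + 3·13 = 168 + 0 + 16 + 16 + 65 + 39 = 304; overall_A = 304/15 = 20.2667.
Version B weighted sum = 4·69 + 0·40 + 2·5 + 1·27 + 5·5 + 3·35 = 276 + 0 + 10 + 27 + 25 + 105 = 443; overall_B = 443/15 = 29.5333.
Difference = 20.2667 − 29.5333 = -9.2666 ≈ -9.3.

-9.3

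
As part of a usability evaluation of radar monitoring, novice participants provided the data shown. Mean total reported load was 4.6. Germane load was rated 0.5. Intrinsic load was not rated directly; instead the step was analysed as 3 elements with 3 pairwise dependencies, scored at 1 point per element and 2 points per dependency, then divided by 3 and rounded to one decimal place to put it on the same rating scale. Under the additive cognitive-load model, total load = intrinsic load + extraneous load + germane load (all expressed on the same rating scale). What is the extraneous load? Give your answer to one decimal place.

1.1

Intrinsic (element-interactivity): (3 × 1 + 3 × 2) / 3 = 9 / 3 = 3.0000 → 3.0.
extraneous load = total − intrinsic − germane
             = 4.6 − 3.0 − 0.5 = 1.1.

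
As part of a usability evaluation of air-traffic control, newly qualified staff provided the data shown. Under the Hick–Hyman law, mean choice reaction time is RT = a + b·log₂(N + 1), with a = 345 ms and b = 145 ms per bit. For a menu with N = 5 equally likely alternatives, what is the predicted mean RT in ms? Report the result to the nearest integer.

720

log₂(5 + 1) = log₂(6) = 2.5850.
RT = 345 + 145 × 2.5850 = 345 + 374.8250 = 719.8250 ms.
≈ 720 ms.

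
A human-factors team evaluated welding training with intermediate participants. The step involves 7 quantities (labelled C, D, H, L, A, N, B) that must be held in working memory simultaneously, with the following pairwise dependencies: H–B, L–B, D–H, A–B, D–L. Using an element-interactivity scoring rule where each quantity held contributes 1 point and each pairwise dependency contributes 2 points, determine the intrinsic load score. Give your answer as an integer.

Count of quantities held simultaneously: 7.
Count of pairwise dependencies listed: 5.
Element contribution: 7 × 1 = 7.
Interaction contribution: 5 × 2 = 10.
Intrinsic load = 7 + 10 = 17.

17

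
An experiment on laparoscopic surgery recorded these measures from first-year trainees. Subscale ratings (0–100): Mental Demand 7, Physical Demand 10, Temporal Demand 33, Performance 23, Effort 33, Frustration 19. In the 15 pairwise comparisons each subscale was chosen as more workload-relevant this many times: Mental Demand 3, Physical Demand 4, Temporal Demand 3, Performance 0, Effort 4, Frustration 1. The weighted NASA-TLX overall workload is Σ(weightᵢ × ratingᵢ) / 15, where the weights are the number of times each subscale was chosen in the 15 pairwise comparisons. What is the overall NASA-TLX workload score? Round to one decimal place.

The tallies are the weights (they sum to 15).
Weighted sum = 3·7 + 4·10 + 3·33 + 0·23 + 4·33 + 1·19
            = 21 + 40 + 99 + 0 + 132 + 19 = 311.
Overall workload = 311 / 15 = 20.7333 ≈ 20.7.

20.7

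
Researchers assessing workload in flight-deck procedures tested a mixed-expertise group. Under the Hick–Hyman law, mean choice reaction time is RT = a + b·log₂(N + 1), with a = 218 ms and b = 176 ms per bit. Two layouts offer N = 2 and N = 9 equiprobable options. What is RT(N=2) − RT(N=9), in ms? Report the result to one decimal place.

-305.7

RT(2) = 218 + 176·log₂(3) = 218 + 176·1.5850 = 496.9600 ms.
RT(9) = 218 + 176·log₂(10) = 218 + 176·3.3219 = 802.6544 ms.
Difference = 496.9600 − 802.6544 = -305.6944 ≈ -305.7 ms.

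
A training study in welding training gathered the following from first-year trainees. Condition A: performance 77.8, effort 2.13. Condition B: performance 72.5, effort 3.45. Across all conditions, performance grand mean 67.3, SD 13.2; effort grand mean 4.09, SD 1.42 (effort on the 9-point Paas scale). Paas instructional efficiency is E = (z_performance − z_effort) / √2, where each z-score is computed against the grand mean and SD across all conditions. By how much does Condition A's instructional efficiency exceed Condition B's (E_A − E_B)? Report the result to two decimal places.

0.94

Condition A: z_P = (77.8 − 67.3)/13.2 = 0.7955; z_E = (2.13 − 4.09)/1.42 = -1.3803; E_A = (0.7955 − (-1.3803))/√2 = 1.5385.
Condition B: z_P = (72.5 − 67.3)/13.2 = 0.3939; z_E = (3.45 − 4.09)/1.42 = -0.4507; E_B = (0.3939 − (-0.4507))/√2 = 0.5972.
E_A − E_B = 1.5385 − 0.5972 = 0.9413 ≈ 0.94.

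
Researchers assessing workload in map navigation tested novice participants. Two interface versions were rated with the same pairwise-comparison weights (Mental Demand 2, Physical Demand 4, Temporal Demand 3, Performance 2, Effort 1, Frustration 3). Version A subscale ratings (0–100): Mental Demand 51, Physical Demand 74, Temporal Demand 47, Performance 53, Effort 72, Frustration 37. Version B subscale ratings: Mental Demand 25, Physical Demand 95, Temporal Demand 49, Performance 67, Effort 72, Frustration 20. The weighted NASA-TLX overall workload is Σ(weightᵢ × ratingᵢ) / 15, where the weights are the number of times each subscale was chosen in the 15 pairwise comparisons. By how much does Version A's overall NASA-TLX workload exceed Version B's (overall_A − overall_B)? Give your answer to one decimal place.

-1.0

Version A weighted sum = 2·51 + 4·74 + 3·47 + 2·53 + 1·72 + 3·37 = 102 + 296 + 141 + 106 + 72 + 111 = 828; overall_A = 828/15 = 55.2000.
Version B weighted sum = 2·25 + 4·95 + 3·49 + 2·67 + 1·72 + 3·20 = 50 + 380 + 147 + 134 + 72 + 60 = 843; overall_B = 843/15 = 56.2000.
Difference = 55.2000 − 56.2000 = -1.0000 ≈ -1.0.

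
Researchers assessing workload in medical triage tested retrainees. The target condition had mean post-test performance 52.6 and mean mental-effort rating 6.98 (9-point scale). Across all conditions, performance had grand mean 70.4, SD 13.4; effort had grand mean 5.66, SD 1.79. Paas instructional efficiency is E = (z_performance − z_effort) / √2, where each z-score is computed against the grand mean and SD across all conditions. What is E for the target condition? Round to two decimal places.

-1.46

z_performance = (52.6 − 70.4) / 13.4 = -17.8000 / 13.4 = -1.3284.
z_effort = (6.98 − 5.66) / 1.79 = 1.3200 / 1.79 = 0.7374.
z_P − z_E = -1.3284 − 0.7374 = -2.0658.
E = -2.0658 / √2 = -2.0658 / 1.41421 = -1.4607 ≈ -1.46.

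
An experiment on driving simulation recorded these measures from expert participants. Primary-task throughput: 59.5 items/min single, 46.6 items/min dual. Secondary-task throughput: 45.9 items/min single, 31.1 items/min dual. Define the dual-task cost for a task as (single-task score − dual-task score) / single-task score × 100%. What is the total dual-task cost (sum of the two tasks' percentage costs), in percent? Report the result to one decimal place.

53.9

Primary cost = (59.5 − 46.6) / 59.5 × 100% = 21.6807%.
Secondary cost = (45.9 − 31.1) / 45.9 × 100% = 32.2440%.
Total = 21.6807% + 32.2440% = 53.9247% ≈ 53.9%.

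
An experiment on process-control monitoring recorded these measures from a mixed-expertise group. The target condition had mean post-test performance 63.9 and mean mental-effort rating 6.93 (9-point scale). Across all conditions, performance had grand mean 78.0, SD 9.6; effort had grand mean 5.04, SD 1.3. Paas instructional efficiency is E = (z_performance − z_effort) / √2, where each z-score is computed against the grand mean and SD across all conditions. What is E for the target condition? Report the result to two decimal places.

z_performance = (63.9 − 78.0) / 9.6 = -14.1000 / 9.6 = -1.4688.
z_effort = (6.93 − 5.04) / 1.3 = 1.8900 / 1.3 = 1.4538.
z_P − z_E = -1.4688 − 1.4538 = -2.9226.
E = -2.9226 / √2 = -2.9226 / 1.41421 = -2.0666 ≈ -2.07.

-2.07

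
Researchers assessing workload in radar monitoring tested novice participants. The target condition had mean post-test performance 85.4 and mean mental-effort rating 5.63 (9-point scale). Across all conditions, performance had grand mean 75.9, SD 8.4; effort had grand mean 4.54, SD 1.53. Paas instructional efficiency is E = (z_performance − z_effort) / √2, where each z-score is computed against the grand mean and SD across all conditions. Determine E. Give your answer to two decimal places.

z_performance = (85.4 − 75.9) / 8.4 = 9.5000 / 8.4 = 1.1310.
z_effort = (5.63 − 4.54) / 1.53 = 1.0900 / 1.53 = 0.7124.
z_P − z_E = 1.1310 − 0.7124 = 0.4186.
E = 0.4186 / √2 = 0.4186 / 1.41421 = 0.2960 ≈ 0.30.

0.30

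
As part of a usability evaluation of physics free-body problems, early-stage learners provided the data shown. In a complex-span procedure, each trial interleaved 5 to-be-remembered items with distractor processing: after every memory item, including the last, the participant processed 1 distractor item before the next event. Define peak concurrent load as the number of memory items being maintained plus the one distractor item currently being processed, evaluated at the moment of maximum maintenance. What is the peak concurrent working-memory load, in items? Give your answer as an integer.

Maintenance is greatest during the distractor(s) after memory item 5: all 5 memory items are being held.
One distractor item is concurrently being processed.
Peak concurrent load = 5 + 1 = 6 items.

6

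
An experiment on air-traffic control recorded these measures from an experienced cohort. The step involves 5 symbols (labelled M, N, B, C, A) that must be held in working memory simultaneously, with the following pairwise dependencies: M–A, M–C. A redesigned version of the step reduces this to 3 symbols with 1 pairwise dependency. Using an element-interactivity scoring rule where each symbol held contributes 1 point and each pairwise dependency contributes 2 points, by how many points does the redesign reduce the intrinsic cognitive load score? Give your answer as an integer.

Original: 5 × 1 + 2 × 2 = 5 + 4 = 9.
Redesigned: 3 × 1 + 1 × 2 = 3 + 2 = 5.
Reduction = 9 − 5 = 4.

4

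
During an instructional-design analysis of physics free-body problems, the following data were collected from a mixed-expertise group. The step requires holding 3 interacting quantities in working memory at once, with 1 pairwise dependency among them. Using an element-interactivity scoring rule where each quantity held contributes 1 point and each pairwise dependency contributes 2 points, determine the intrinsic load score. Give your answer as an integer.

Element contribution: 3 × 1 = 3.
Interaction contribution: 1 × 2 = 2.
Intrinsic load = 3 + 2 = 5.

5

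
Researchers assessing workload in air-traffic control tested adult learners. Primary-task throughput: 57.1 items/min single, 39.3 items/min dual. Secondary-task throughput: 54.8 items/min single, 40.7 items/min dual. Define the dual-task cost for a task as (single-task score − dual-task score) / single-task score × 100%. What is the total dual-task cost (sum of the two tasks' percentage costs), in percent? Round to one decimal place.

56.9

Primary cost = (57.1 − 39.3) / 57.1 × 100% = 31.1734%.
Secondary cost = (54.8 − 40.7) / 54.8 × 100% = 25.7299%.
Total = 31.1734% + 25.7299% = 56.9033% ≈ 56.9%.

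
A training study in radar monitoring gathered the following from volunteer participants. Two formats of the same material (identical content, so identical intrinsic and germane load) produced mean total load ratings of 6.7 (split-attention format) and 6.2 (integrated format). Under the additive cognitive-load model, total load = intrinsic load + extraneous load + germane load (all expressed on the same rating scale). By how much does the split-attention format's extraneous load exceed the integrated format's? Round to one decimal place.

0.5

Intrinsic and germane load are equal across formats, so the difference in total load equals the difference in extraneous load.
Extraneous-load difference = 6.7 − 6.2 = 0.5.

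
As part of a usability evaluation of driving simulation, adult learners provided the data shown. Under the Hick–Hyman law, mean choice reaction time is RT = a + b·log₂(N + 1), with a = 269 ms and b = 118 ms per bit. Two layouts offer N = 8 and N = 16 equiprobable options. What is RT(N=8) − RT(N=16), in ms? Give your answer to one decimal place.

RT(8) = 269 + 118·log₂(9) = 269 + 118·3.1699 = 643.0482 ms.
RT(16) = 269 + 118·log₂(17) = 269 + 118·4.0875 = 751.3250 ms.
Difference = 643.0482 − 751.3250 = -108.2768 ≈ -108.3 ms.

-108.3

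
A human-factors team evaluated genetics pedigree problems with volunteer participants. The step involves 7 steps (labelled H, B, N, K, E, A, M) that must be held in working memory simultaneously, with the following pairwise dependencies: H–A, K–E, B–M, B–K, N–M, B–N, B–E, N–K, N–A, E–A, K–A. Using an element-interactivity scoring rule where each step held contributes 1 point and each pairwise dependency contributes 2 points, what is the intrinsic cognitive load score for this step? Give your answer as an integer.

29

Count of steps held simultaneously: 7.
Count of pairwise dependencies listed: 11.
Element contribution: 7 × 1 = 7.
Interaction contribution: 11 × 2 = 22.
Intrinsic load = 7 + 22 = 29.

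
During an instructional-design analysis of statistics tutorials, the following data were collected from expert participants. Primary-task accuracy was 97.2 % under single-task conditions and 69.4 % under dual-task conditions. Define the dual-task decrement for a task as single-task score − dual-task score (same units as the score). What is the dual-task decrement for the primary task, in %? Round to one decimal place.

27.8

Decrement = 97.2 − 69.4 = 27.8000 % ≈ 27.8 %.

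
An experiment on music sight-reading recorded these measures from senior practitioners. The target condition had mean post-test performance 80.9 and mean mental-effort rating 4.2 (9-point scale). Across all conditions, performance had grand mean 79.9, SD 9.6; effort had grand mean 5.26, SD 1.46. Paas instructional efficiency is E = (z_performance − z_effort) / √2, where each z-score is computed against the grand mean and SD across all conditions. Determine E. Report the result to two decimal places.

z_performance = (80.9 − 79.9) / 9.6 = 1.0000 / 9.6 = 0.1042.
z_effort = (4.2 − 5.26) / 1.46 = -1.0600 / 1.46 = -0.7260.
z_P − z_E = 0.1042 − (-0.7260) = 0.8302.
E = 0.8302 / √2 = 0.8302 / 1.41421 = 0.5870 ≈ 0.59.

0.59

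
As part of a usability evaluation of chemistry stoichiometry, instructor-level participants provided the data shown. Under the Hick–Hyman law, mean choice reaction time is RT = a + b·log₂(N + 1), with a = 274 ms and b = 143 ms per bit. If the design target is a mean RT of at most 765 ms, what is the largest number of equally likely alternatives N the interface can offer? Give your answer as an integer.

Set 274 + 143·log₂(N + 1) ≤ 765.
log₂(N + 1) ≤ (765 − 274) / 143 = 3.4336.
N + 1 ≤ 2^3.4336 = 10.8048.
N ≤ 9.8048, so the largest integer N is 9.

9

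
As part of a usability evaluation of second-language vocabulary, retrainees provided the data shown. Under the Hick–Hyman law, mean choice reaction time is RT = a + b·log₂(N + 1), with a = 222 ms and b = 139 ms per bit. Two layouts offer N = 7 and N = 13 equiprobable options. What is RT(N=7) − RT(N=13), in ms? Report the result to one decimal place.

-112.2

RT(7) = 222 + 139·log₂(8) = 222 + 139·3.0000 = 639.0000 ms.
RT(13) = 222 + 139·log₂(14) = 222 + 139·3.8074 = 751.2286 ms.
Difference = 639.0000 − 751.2286 = -112.2286 ≈ -112.2 ms.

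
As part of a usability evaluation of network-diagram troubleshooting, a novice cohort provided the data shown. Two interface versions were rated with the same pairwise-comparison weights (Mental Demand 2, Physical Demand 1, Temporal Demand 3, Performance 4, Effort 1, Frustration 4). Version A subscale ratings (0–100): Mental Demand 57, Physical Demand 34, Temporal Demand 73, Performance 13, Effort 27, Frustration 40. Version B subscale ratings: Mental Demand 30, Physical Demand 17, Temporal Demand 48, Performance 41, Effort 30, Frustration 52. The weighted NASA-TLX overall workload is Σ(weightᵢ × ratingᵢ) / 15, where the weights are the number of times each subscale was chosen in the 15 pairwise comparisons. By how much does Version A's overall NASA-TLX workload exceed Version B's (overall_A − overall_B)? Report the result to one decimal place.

-1.1

Version A weighted sum = 2·57 + 1·34 + 3·73 + 4·13 + 1·27 + 4·40 = 114 + 34 + 219 + 52 + 27 + 160 = 606; overall_A = 606/15 = 40.4000.
Version B weighted sum = 2·30 + 1·17 + 3·48 + 4·41 + 1·30 + 4·52 = 60 + 17 + 144 + 164 + 30 + 208 = 623; overall_B = 623/15 = 41.5333.
Difference = 40.4000 − 41.5333 = -1.1333 ≈ -1.1.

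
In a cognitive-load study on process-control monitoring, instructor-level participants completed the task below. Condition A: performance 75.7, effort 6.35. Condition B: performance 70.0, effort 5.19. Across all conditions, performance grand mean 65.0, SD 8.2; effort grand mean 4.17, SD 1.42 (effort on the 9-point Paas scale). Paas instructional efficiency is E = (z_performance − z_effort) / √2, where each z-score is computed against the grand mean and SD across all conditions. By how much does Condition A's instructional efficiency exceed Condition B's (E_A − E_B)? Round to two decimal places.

Condition A: z_P = (75.7 − 65.0)/8.2 = 1.3049; z_E = (6.35 − 4.17)/1.42 = 1.5352; E_A = (1.3049 − 1.5352)/√2 = -0.1628.
Condition B: z_P = (70.0 − 65.0)/8.2 = 0.6098; z_E = (5.19 − 4.17)/1.42 = 0.7183; E_B = (0.6098 − 0.7183)/√2 = -0.0767.
E_A − E_B = -0.1628 − (-0.0767) = -0.0861 ≈ -0.09.

-0.09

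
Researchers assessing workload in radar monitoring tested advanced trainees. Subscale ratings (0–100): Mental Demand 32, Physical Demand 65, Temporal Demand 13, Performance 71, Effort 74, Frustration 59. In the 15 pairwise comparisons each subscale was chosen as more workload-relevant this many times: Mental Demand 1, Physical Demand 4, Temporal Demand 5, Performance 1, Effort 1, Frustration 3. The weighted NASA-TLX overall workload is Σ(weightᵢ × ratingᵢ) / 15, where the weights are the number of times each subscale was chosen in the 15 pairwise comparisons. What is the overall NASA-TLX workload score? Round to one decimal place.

The tallies are the weights (they sum to 15).
Weighted sum = 1·32 + 4·65 + 5·13 + 1·71 + 1·74 + 3·59
            = 32 + 260 + 65 + 71 + 74 + 177 = 679.
Overall workload = 679 / 15 = 45.2667 ≈ 45.3.

45.3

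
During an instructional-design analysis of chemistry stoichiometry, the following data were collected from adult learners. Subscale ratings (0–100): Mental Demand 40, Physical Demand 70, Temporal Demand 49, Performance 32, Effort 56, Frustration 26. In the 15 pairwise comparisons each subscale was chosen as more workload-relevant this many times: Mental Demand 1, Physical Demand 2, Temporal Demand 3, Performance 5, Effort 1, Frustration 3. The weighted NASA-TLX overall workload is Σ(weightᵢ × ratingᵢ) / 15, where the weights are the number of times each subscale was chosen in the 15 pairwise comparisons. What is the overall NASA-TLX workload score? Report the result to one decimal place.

41.4

The tallies are the weights (they sum to 15).
Weighted sum = 1·40 + 2·70 + 3·49 + 5·32 + 1·56 + 3·26
            = 40 + 140 + 147 + 160 + 56 + 78 = 621.
Overall workload = 621 / 15 = 41.4000 ≈ 41.4.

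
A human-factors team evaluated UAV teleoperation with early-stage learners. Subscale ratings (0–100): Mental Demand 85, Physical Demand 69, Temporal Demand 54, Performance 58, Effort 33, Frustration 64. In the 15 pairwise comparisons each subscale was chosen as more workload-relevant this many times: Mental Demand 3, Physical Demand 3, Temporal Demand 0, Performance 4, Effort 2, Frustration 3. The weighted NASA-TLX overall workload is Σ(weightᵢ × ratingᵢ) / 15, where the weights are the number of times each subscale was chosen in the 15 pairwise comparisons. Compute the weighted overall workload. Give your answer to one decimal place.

63.5

The tallies are the weights (they sum to 15).
Weighted sum = 3·85 + 3·69 + 0·54 + 4·58 + 2·33 + 3·64
            = 255 + 207 + 0 + 232 + 66 + 192 = 952.
Overall workload = 952 / 15 = 63.4667 ≈ 63.5.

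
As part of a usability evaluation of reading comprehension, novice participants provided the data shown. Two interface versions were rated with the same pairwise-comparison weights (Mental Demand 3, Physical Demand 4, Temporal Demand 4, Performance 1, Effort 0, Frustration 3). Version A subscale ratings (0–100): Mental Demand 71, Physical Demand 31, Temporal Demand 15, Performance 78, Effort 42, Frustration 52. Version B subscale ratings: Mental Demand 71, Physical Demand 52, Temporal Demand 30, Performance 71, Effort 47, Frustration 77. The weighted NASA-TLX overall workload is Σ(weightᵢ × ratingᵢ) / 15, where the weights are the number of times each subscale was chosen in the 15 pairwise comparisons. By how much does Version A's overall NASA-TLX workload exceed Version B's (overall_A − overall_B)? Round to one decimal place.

Version A weighted sum = 3·71 + 4·31 + 4·15 + 1·78 + 0·42 + 3·52 = 213 + 124 + 60 + 78 + 0 + 156 = 631; overall_A = 631/15 = 42.0667.
Version B weighted sum = 3·71 + 4·52 + 4·30 + 1·71 + 0·47 + 3·77 = 213 + 208 + 120 + 71 + 0 + 231 = 843; overall_B = 843/15 = 56.2000.
Difference = 42.0667 − 56.2000 = -14.1333 ≈ -14.1.

-14.1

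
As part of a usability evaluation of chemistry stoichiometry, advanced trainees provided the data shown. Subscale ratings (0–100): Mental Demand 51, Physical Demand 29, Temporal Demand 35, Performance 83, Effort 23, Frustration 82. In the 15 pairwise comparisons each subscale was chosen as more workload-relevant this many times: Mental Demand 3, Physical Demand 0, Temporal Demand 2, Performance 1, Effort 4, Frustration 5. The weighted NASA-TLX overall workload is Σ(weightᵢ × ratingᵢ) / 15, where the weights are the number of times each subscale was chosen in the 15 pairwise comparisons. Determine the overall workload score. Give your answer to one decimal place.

The tallies are the weights (they sum to 15).
Weighted sum = 3·51 + 0·29 + 2·35 + 1·83 + 4·23 + 5·82
            = 153 + 0 + 70 + 83 + 92 + 410 = 808.
Overall workload = 808 / 15 = 53.8667 ≈ 53.9.

53.9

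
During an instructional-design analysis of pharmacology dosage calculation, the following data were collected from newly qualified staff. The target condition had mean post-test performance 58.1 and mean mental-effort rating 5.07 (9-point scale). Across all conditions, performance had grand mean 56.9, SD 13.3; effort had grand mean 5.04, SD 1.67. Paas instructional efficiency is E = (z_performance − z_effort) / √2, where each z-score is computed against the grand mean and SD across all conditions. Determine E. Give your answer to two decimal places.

0.05

z_performance = (58.1 − 56.9) / 13.3 = 1.2000 / 13.3 = 0.0902.
z_effort = (5.07 − 5.04) / 1.67 = 0.0300 / 1.67 = 0.0180.
z_P − z_E = 0.0902 − 0.0180 = 0.0722.
E = 0.0722 / √2 = 0.0722 / 1.41421 = 0.0511 ≈ 0.05.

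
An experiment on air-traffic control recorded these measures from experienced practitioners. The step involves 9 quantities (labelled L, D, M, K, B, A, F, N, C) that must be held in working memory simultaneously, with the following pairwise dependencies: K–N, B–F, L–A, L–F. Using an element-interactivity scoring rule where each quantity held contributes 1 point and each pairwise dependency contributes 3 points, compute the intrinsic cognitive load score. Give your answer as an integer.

Count of quantities held simultaneously: 9.
Count of pairwise dependencies listed: 4.
Element contribution: 9 × 1 = 9.
Interaction contribution: 4 × 3 = 12.
Intrinsic load = 9 + 12 = 21.

21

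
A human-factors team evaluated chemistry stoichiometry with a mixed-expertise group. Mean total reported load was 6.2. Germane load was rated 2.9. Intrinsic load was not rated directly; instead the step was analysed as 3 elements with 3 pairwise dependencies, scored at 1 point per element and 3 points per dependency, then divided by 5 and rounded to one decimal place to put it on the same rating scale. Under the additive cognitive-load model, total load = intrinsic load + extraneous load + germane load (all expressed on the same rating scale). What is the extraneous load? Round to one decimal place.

0.9

Intrinsic (element-interactivity): (3 × 1 + 3 × 3) / 5 = 12 / 5 = 2.4000 → 2.4.
extraneous load = total − intrinsic − germane
             = 6.2 − 2.4 − 2.9 = 0.9.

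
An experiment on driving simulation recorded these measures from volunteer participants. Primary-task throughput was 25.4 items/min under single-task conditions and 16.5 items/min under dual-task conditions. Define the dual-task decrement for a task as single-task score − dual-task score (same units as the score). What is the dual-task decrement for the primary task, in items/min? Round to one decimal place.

8.9

Decrement = 25.4 − 16.5 = 8.9000 items/min ≈ 8.9 items/min.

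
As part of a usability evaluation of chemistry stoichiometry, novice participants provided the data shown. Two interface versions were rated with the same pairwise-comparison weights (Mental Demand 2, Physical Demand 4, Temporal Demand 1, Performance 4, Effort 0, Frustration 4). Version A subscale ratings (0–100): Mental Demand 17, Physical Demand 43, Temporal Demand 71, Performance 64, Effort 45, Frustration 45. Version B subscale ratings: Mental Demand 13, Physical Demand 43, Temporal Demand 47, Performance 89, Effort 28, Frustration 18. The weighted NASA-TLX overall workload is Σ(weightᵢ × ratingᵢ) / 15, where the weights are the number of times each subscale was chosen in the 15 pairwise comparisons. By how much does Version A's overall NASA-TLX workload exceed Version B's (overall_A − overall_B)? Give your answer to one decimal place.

2.7

Version A weighted sum = 2·17 + 4·43 + 1·71 + 4·64 + 0·45 + 4·45 = 34 + 172 + 71 + 256 + 0 + 180 = 713; overall_A = 713/15 = 47.5333.
Version B weighted sum = 2·13 + 4·43 + 1·47 + 4·89 + 0·28 + 4·18 = 26 + 172 + 47 + 356 + 0 + 72 = 673; overall_B = 673/15 = 44.8667.
Difference = 47.5333 − 44.8667 = 2.6666 ≈ 2.7.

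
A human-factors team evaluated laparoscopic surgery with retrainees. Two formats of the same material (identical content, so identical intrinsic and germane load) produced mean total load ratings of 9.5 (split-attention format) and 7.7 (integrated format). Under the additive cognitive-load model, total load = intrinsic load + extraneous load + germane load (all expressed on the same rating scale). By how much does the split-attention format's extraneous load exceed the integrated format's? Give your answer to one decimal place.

Intrinsic and germane load are equal across formats, so the difference in total load equals the difference in extraneous load.
Extraneous-load difference = 9.5 − 7.7 = 1.8.

1.8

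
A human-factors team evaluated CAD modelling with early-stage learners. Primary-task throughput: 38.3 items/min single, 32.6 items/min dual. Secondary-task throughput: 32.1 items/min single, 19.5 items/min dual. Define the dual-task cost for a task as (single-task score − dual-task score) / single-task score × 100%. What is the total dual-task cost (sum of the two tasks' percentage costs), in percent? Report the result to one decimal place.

54.1

Primary cost = (38.3 − 32.6) / 38.3 × 100% = 14.8825%.
Secondary cost = (32.1 − 19.5) / 32.1 × 100% = 39.2523%.
Total = 14.8825% + 39.2523% = 54.1348% ≈ 54.1%.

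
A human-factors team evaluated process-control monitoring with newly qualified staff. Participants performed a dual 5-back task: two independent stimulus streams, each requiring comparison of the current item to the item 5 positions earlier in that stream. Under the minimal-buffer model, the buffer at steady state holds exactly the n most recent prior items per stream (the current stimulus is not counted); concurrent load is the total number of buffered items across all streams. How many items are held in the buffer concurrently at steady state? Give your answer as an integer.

10

Each stream's buffer holds its 5 most recent prior items.
Two independent streams: 2 × 5 = 10 buffered items at steady state.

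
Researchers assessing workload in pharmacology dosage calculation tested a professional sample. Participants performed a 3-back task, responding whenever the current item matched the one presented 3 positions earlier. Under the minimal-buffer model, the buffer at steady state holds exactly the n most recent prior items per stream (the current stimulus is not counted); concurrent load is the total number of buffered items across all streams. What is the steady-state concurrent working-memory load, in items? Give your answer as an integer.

3

The buffer holds the 3 most recent prior items.
Steady-state concurrent load = 3 items.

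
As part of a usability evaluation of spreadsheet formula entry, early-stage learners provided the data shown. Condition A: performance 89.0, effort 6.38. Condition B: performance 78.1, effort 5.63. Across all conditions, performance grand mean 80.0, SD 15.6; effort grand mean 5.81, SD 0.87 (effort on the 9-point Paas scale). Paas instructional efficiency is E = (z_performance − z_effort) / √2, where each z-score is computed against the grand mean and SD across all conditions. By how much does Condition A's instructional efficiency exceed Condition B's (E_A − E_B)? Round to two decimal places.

Condition A: z_P = (89.0 − 80.0)/15.6 = 0.5769; z_E = (6.38 − 5.81)/0.87 = 0.6552; E_A = (0.5769 − 0.6552)/√2 = -0.0554.
Condition B: z_P = (78.1 − 80.0)/15.6 = -0.1218; z_E = (5.63 − 5.81)/0.87 = -0.2069; E_B = (-0.1218 − (-0.2069))/√2 = 0.0602.
E_A − E_B = -0.0554 − 0.0602 = -0.1156 ≈ -0.12.

-0.12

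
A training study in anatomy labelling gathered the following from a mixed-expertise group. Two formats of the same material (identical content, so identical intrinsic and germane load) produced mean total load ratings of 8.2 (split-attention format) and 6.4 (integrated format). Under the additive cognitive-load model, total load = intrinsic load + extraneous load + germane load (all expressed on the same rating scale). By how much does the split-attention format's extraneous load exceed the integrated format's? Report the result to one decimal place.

1.8

Intrinsic and germane load are equal across formats, so the difference in total load equals the difference in extraneous load.
Extraneous-load difference = 8.2 − 6.4 = 1.8.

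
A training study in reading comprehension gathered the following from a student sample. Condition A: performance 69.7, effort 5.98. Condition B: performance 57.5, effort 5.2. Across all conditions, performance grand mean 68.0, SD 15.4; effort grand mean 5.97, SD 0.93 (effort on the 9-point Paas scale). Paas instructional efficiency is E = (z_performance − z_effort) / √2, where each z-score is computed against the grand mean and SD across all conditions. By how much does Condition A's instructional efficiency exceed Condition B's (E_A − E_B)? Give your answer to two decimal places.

-0.03

Condition A: z_P = (69.7 − 68.0)/15.4 = 0.1104; z_E = (5.98 − 5.97)/0.93 = 0.0108; E_A = (0.1104 − 0.0108)/√2 = 0.0704.
Condition B: z_P = (57.5 − 68.0)/15.4 = -0.6818; z_E = (5.2 − 5.97)/0.93 = -0.8280; E_B = (-0.6818 − (-0.8280))/√2 = 0.1034.
E_A − E_B = 0.0704 − 0.1034 = -0.0330 ≈ -0.03.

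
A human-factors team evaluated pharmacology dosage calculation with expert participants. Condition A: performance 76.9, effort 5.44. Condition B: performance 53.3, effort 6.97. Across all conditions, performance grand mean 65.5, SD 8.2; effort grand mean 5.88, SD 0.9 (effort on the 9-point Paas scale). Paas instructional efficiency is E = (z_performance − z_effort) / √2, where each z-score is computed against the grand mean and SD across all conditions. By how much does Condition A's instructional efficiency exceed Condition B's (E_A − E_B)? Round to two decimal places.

3.24

Condition A: z_P = (76.9 − 65.5)/8.2 = 1.3902; z_E = (5.44 − 5.88)/0.9 = -0.4889; E_A = (1.3902 − (-0.4889))/√2 = 1.3287.
Condition B: z_P = (53.3 − 65.5)/8.2 = -1.4878; z_E = (6.97 − 5.88)/0.9 = 1.2111; E_B = (-1.4878 − 1.2111)/√2 = -1.9084.
E_A − E_B = 1.3287 − (-1.9084) = 3.2371 ≈ 3.24.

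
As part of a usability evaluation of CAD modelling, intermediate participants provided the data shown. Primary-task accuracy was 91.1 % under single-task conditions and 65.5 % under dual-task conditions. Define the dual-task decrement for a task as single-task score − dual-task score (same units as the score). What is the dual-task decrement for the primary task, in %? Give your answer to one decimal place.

25.6

Decrement = 91.1 − 65.5 = 25.6000 % ≈ 25.6 %.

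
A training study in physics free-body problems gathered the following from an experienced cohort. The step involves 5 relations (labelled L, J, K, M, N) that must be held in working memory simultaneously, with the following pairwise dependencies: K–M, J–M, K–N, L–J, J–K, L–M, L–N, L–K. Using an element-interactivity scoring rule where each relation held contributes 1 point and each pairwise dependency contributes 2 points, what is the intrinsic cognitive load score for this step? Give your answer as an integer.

21

Count of relations held simultaneously: 5.
Count of pairwise dependencies listed: 8.
Element contribution: 5 × 1 = 5.
Interaction contribution: 8 × 2 = 16.
Intrinsic load = 5 + 16 = 21.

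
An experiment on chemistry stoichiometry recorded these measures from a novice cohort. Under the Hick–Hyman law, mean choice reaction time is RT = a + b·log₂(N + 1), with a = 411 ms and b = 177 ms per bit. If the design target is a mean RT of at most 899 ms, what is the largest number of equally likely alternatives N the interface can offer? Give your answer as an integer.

5

Set 411 + 177·log₂(N + 1) ≤ 899.
log₂(N + 1) ≤ (899 − 411) / 177 = 2.7571.
N + 1 ≤ 2^2.7571 = 6.7604.
N ≤ 5.7604, so the largest integer N is 5.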